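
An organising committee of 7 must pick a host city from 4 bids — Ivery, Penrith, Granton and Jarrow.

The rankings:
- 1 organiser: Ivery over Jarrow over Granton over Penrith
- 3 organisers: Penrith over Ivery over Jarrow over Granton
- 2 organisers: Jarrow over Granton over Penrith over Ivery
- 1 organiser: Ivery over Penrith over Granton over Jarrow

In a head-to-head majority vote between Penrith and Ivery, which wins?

Penrith

Ballots ranking Penrith above Ivery: 3 + 2 = 5.
Ballots ranking Ivery above Penrith: 7 − 5 = 2.
Penrith wins the head-to-head 5–2.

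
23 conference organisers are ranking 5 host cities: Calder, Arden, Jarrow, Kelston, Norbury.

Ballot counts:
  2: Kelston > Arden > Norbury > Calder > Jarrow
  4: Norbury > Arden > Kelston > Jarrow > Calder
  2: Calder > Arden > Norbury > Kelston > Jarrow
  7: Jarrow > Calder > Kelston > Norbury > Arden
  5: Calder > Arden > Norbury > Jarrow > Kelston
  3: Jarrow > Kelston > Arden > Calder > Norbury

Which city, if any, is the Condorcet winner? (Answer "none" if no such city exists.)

none

Head-to-head results (23 organisers):
Calder vs Arden: Calder preferred on 2+7+5 = 14 ballots; Calder wins 14–9.
Calder vs Jarrow: 9 to 14, Jarrow.
Calder vs Kelston: Calder preferred on 2+7+5 = 14 ballots; Calder wins 14–9.
Calder vs Norbury: 17 to 6, Calder.
Arden vs Jarrow: Arden preferred on 2+4+2+5 = 13 ballots; Arden wins 13–10.
Arden vs Kelston: 4+2+5 = 11 for Arden, 12 for Kelston — Kelston by 12–11.
Arden vs Norbury: Arden is ranked higher on 2+2+5+3 = 12 ballots, Norbury on 11. Arden wins 12–11.
Jarrow vs Kelston: 7+5+3 = 15 for Jarrow, 8 for Kelston — Jarrow by 15–8.
Jarrow vs Norbury: Jarrow preferred on 7+3 = 10 ballots; Norbury wins 13–10.
Kelston vs Norbury: 12 to 11, Kelston.
No city is unbeaten: Calder loses to Jarrow; Arden loses to Calder; Jarrow loses to Arden; Kelston loses to Calder; Norbury loses to Calder. In particular Calder beats Arden beats Jarrow beats Calder is a majority cycle — no Condorcet winner exists.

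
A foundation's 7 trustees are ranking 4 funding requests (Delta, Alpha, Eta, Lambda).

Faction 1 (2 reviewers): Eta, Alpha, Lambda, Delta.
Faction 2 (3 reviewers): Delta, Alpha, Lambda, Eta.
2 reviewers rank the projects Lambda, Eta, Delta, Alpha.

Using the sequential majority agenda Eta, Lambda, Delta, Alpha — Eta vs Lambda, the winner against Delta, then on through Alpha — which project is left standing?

Round 1: Eta vs Lambda — 2–5, Lambda advances.
Round 2: Lambda vs Delta — 4–3, Lambda advances.
Round 3: Lambda vs Alpha — 2–5, Alpha advances.
The agenda winner is Alpha.

Alpha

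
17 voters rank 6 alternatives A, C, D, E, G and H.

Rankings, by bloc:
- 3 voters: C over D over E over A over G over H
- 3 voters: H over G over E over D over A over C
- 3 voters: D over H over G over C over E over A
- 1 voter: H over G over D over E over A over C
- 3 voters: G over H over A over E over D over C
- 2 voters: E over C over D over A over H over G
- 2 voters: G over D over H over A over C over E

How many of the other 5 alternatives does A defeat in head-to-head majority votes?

A against each rival (17 voters):
A vs C: 3+1+3+2 = 9 for A, 8 for C — A by 9–8.
A vs D: D, 14–3.
A vs E: E wins 12–5.
A vs G: 5 to 12, G.
A–H: H 12–5.
A beats C; loses to D, E, G, H — 1 pairwise win.

1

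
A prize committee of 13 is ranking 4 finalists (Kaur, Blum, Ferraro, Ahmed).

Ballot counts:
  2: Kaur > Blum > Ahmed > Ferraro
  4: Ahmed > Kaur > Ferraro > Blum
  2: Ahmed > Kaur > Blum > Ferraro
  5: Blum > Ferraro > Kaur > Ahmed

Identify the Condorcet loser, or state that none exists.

Pairwise majorities:
Kaur vs Blum: Kaur, 8–5.
Kaur vs Ferraro: Kaur wins 8–5.
Kaur vs Ahmed: 7 to 6, Kaur.
Blum vs Ferraro: Blum, 9–4.
Blum vs Ahmed: Blum, 7–6.
Ferraro–Ahmed: Ahmed 8–5.
Ferraro loses to every other nominee — it is the Condorcet loser.

Ferraro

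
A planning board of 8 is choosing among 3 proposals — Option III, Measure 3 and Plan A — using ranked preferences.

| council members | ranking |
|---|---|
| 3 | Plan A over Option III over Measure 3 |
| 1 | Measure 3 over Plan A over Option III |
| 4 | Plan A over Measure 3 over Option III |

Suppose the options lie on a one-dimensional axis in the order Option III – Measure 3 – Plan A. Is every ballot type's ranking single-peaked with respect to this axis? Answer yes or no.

no

Axis positions: Option III=1, Measure 3=2, Plan A=3.
Ballot type 1: ranking walks positions 3-1-2; Option III is ranked above Measure 3 even though Measure 3 lies between Option III and the peak Plan A on the axis — preferences dip and rise again. Not single-peaked.
Ballot type 2 (peak Measure 3 at position 2): ranking walks positions 2-3-1, expanding outward from the peak — single-peaked.
Ballot type 3 (peak Plan A at position 3): ranking walks positions 3-2-1, expanding outward from the peak — single-peaked.
Ballot type 1 violates single-peakedness, so the profile is not single-peaked on this axis.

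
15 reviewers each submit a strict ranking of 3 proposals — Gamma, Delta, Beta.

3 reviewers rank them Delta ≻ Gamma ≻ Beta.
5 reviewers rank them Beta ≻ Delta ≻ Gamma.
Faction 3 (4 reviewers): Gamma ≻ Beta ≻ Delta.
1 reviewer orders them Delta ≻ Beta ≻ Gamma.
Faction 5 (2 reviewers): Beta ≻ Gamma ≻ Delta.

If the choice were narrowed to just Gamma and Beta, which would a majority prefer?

Beta

Ballots ranking Gamma above Beta: 3 + 4 = 7.
Ballots ranking Beta above Gamma: 15 − 7 = 8.
Beta wins the head-to-head 8–7.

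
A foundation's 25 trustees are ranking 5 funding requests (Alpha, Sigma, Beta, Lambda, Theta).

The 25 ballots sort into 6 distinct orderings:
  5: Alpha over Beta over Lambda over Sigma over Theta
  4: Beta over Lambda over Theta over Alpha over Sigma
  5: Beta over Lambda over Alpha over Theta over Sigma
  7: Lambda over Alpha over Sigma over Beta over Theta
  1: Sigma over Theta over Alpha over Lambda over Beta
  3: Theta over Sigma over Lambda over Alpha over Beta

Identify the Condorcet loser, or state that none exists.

Theta

Head-to-head results (25 reviewers):
Alpha vs Sigma: 21 to 4, Alpha.
Alpha–Beta: Alpha 16–9.
Alpha vs Lambda: 5+1 = 6 for Alpha, 19 for Lambda — Lambda by 19–6.
Alpha–Theta: Alpha 17–8.
Sigma vs Beta: Beta, 14–11.
Sigma–Lambda: Lambda 21–4.
Sigma vs Theta: Sigma wins 13–12.
Beta vs Lambda: Beta, 14–11.
Beta–Theta: Beta 21–4.
Lambda vs Theta: Lambda is ranked higher on 5+4+5+7 = 21 ballots, Theta on 4. Lambda wins 21–4.
Theta loses to every other project — it is the Condorcet loser.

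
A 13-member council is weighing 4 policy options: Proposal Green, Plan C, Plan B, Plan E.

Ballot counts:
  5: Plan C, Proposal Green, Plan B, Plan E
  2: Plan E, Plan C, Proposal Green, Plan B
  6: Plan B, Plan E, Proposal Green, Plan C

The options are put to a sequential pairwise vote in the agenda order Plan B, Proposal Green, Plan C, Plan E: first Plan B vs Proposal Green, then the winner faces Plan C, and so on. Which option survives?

Round 1: Plan B vs Proposal Green — 6–7, Proposal Green advances.
Round 2: Proposal Green vs Plan C — 6–7, Plan C advances.
Round 3: Plan C vs Plan E — 5–8, Plan E advances.
Plan E survives the agenda.

Plan E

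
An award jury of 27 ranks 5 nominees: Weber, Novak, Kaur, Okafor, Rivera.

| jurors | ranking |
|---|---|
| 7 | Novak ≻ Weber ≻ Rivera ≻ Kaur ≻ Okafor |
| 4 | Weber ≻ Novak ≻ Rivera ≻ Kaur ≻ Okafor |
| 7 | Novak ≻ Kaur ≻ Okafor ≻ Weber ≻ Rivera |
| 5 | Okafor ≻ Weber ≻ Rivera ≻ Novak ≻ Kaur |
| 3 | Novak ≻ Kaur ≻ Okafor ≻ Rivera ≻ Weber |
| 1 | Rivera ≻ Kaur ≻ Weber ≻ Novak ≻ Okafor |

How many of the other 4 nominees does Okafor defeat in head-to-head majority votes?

2

Okafor against each rival (27 jurors):
Okafor vs Weber: Okafor wins 15–12.
Okafor vs Novak: Okafor is ranked higher on 5 ballots, Novak on 22. Novak wins 22–5.
Okafor vs Kaur: Kaur wins 22–5.
Okafor vs Rivera: 15 to 12, Okafor.
Okafor beats Weber, Rivera; loses to Novak, Kaur — 2 pairwise wins.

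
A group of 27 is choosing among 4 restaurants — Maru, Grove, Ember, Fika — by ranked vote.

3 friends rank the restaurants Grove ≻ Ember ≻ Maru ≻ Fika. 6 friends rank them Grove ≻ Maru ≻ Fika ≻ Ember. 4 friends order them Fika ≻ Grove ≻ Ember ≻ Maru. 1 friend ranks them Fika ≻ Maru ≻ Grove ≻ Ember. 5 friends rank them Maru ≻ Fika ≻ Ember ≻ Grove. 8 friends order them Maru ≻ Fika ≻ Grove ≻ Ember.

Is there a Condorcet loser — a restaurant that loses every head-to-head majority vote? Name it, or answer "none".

Ember

Head-to-head results (27 friends):
Maru vs Grove: Maru, 14–13.
Maru vs Ember: Maru preferred on 6+1+5+8 = 20 ballots; Maru wins 20–7.
Maru vs Fika: 3+6+5+8 = 22 for Maru, 5 for Fika — Maru by 22–5.
Grove vs Ember: 3+6+4+1+8 = 22 for Grove, 5 for Ember — Grove by 22–5.
Grove vs Fika: 3+6 = 9 for Grove, 18 for Fika — Fika by 18–9.
Ember vs Fika: Ember preferred on 3 ballots; Fika wins 24–3.
Only Ember has no wins; Ember is the Condorcet loser.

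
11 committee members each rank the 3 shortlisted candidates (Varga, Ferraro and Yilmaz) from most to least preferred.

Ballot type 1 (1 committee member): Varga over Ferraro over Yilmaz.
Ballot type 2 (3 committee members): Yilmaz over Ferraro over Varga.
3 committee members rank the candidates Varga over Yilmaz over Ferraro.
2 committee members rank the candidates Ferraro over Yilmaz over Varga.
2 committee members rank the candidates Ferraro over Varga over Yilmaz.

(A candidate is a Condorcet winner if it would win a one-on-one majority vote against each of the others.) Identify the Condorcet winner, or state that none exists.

Head-to-head results (11 committee members):
Varga vs Ferraro: Varga is ranked higher on 1+3 = 4 ballots, Ferraro on 7. Ferraro wins 7–4.
Varga vs Yilmaz: 1+3+2 = 6 for Varga, 5 for Yilmaz — Varga by 6–5.
Ferraro vs Yilmaz: 5 to 6, Yilmaz.
Every candidate loses at least once (Varga loses to Ferraro; Ferraro loses to Yilmaz; Yilmaz loses to Varga). The majority relation contains the cycle Varga → Yilmaz → Ferraro → Varga, so there is no Condorcet winner.

none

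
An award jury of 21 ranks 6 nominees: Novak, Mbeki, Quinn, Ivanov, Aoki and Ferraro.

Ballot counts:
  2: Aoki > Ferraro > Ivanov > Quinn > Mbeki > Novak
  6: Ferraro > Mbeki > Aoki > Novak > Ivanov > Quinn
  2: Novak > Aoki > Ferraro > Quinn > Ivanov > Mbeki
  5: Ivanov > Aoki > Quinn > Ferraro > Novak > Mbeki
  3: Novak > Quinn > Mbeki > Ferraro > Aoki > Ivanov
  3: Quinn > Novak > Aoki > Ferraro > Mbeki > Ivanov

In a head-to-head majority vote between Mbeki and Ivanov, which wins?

Mbeki

Ballots ranking Mbeki above Ivanov: 6 + 3 + 3 = 12.
Ballots ranking Ivanov above Mbeki: 21 − 12 = 9.
Mbeki wins the head-to-head 12–9.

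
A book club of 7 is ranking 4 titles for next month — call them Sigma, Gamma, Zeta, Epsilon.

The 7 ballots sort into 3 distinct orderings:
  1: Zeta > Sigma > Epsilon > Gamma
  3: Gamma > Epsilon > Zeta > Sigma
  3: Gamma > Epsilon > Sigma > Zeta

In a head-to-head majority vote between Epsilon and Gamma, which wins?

Ballots ranking Epsilon above Gamma: 1.
Ballots ranking Gamma above Epsilon: 7 − 1 = 6.
Gamma wins the head-to-head 6–1.

Gamma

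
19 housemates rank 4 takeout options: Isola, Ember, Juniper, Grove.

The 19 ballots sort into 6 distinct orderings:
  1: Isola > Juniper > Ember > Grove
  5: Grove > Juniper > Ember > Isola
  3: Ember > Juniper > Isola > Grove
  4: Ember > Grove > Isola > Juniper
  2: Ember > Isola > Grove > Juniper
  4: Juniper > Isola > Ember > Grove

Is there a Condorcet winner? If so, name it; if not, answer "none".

none

Pairwise majorities:
Isola vs Ember: 1+4 = 5 for Isola, 14 for Ember — Ember by 14–5.
Isola vs Juniper: 7 to 12, Juniper.
Isola vs Grove: Isola preferred on 1+3+2+4 = 10 ballots; Isola wins 10–9.
Ember vs Juniper: Ember preferred on 3+4+2 = 9 ballots; Juniper wins 10–9.
Ember vs Grove: 14 to 5, Ember.
Juniper vs Grove: Juniper preferred on 1+3+4 = 8 ballots; Grove wins 11–8.
Every restaurant loses at least once (Isola loses to Ember; Ember loses to Juniper; Juniper loses to Grove; Grove loses to Isola). The majority relation contains the cycle Isola → Grove → Juniper → Isola, so there is no Condorcet winner.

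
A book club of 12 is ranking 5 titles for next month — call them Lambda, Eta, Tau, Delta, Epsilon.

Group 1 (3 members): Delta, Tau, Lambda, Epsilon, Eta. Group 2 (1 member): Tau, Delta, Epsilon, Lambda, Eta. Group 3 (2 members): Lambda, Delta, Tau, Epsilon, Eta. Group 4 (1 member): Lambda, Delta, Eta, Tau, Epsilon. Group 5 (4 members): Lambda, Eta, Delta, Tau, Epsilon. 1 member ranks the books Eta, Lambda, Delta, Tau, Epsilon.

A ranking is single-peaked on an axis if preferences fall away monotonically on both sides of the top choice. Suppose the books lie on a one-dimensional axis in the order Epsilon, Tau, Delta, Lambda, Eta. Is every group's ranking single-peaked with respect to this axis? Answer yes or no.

yes

Axis positions: Epsilon=1, Tau=2, Delta=3, Lambda=4, Eta=5.
Group 1 (peak Delta at position 3): ranking walks positions 3-2-4-1-5, expanding outward from the peak — single-peaked.
Group 2 (peak Tau at position 2): ranking walks positions 2-3-1-4-5, expanding outward from the peak — single-peaked.
Group 3 (peak Lambda at position 4): ranking walks positions 4-3-2-1-5, expanding outward from the peak — single-peaked.
Group 4 (peak Lambda at position 4): ranking walks positions 4-3-5-2-1, expanding outward from the peak — single-peaked.
Group 5 (peak Lambda at position 4): ranking walks positions 4-5-3-2-1, expanding outward from the peak — single-peaked.
Group 6 (peak Eta at position 5): ranking walks positions 5-4-3-2-1, expanding outward from the peak — single-peaked.
Every ranking is single-peaked on this axis.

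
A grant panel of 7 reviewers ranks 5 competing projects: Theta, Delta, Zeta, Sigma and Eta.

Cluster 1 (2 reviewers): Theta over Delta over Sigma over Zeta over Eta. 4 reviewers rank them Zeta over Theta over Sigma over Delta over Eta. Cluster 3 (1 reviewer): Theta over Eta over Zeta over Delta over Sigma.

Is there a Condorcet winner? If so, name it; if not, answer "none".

Zeta

Head-to-head results (7 reviewers):
Theta vs Delta: Theta preferred on 2+4+1 = 7 ballots; Theta wins 7–0.
Theta vs Zeta: 3 to 4, Zeta.
Theta vs Sigma: Theta, 7–0.
Theta–Eta: Theta 7–0.
Delta vs Zeta: Zeta wins 5–2.
Delta vs Sigma: Sigma, 4–3.
Delta vs Eta: Delta preferred on 2+4 = 6 ballots; Delta wins 6–1.
Zeta vs Sigma: Zeta wins 5–2.
Zeta vs Eta: Zeta is ranked higher on 2+4 = 6 ballots, Eta on 1. Zeta wins 6–1.
Sigma vs Eta: Sigma is ranked higher on 2+4 = 6 ballots, Eta on 1. Sigma wins 6–1.
Zeta beats each of Theta, Delta, Sigma, Eta — Zeta is the Condorcet winner.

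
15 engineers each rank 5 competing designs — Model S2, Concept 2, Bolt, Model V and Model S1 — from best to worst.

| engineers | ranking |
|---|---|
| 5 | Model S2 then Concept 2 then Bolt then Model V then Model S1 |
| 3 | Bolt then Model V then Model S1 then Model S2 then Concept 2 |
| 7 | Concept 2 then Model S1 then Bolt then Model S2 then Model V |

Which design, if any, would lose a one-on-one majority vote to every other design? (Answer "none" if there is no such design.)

Head-to-head results (15 engineers):
Model S2 vs Concept 2: Model S2, 8–7.
Model S2 vs Bolt: Bolt wins 10–5.
Model S2 vs Model V: Model S2 is ranked higher on 5+7 = 12 ballots, Model V on 3. Model S2 wins 12–3.
Model S2 vs Model S1: Model S1, 10–5.
Concept 2 vs Bolt: Concept 2 wins 12–3.
Concept 2 vs Model V: 12 to 3, Concept 2.
Concept 2 vs Model S1: Concept 2 is ranked higher on 5+7 = 12 ballots, Model S1 on 3. Concept 2 wins 12–3.
Bolt vs Model V: Bolt preferred on 5+3+7 = 15 ballots; Bolt wins 15–0.
Bolt vs Model S1: 8 to 7, Bolt.
Model V vs Model S1: Model V preferred on 5+3 = 8 ballots; Model V wins 8–7.
Every design wins at least one matchup (Model S2 beats Concept 2; Concept 2 beats Bolt; Bolt beats Model S2; Model V beats Model S1; Model S1 beats Model S2), so there is no Condorcet loser.

none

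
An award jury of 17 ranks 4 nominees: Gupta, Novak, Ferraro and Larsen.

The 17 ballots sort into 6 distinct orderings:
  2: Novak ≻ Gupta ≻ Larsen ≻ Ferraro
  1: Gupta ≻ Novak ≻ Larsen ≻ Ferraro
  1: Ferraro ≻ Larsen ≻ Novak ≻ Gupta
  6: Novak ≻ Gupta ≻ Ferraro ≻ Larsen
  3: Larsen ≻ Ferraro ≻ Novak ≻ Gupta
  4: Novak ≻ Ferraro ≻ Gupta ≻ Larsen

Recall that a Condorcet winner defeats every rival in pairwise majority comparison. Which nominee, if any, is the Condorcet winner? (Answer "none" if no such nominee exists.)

Head-to-head results (17 jurors):
Gupta vs Novak: Gupta preferred on 1 ballot; Novak wins 16–1.
Gupta vs Ferraro: Gupta, 9–8.
Gupta vs Larsen: 13 to 4, Gupta.
Novak vs Ferraro: Novak, 13–4.
Novak vs Larsen: Novak is ranked higher on 2+1+6+4 = 13 ballots, Larsen on 4. Novak wins 13–4.
Ferraro vs Larsen: 11 to 6, Ferraro.
Only Novak has no losses; Novak is the Condorcet winner.

Novak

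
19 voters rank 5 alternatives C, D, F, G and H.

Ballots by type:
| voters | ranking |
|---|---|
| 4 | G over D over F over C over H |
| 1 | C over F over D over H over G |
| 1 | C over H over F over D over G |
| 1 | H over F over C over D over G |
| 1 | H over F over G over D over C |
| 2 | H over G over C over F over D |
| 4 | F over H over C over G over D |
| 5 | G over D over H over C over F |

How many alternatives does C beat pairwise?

0

C against each rival (19 voters):
C vs D: C preferred on 1+1+1+2+4 = 9 ballots; D wins 10–9.
C vs F: C preferred on 1+1+2+5 = 9 ballots; F wins 10–9.
C vs G: 7 to 12, G.
C–H: H 13–6.
C beats no one; loses to D, F, G, H — 0 pairwise wins.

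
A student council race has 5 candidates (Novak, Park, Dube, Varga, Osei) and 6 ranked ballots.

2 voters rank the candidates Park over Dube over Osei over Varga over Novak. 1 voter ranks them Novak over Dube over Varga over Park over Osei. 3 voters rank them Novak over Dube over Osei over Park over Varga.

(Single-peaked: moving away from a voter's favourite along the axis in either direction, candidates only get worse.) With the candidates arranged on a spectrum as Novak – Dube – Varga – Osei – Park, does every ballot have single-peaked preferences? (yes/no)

Axis positions: Novak=1, Dube=2, Varga=3, Osei=4, Park=5.
Ballot type 1: ranking walks positions 5-2-4-3-1; Dube is ranked above Osei even though Osei lies between Dube and the peak Park on the axis — preferences dip and rise again. Not single-peaked.
Ballot type 2: ranking walks positions 1-2-3-5-4; Park is ranked above Osei even though Osei lies between Park and the peak Novak on the axis — preferences dip and rise again. Not single-peaked.
Ballot type 3: ranking walks positions 1-2-4-5-3; Osei is ranked above Varga even though Varga lies between Osei and the peak Novak on the axis — preferences dip and rise again. Not single-peaked.
Ballot type 1 violates single-peakedness, so the profile is not single-peaked on this axis.

no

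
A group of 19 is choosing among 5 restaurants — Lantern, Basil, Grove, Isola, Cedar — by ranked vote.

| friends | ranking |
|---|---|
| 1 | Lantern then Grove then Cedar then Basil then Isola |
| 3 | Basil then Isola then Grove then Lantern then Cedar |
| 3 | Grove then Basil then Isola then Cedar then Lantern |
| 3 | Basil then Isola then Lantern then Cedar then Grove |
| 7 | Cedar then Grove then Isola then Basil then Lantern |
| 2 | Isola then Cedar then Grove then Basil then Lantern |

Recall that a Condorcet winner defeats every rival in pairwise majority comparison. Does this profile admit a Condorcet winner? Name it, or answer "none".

none

Head-to-head results (19 friends):
Lantern vs Basil: 1 for Lantern, 18 for Basil — Basil by 18–1.
Lantern vs Grove: 1+3 = 4 for Lantern, 15 for Grove — Grove by 15–4.
Lantern vs Isola: 1 to 18, Isola.
Lantern vs Cedar: 1+3+3 = 7 for Lantern, 12 for Cedar — Cedar by 12–7.
Basil vs Grove: 6 to 13, Grove.
Basil vs Isola: Basil is ranked higher on 1+3+3+3 = 10 ballots, Isola on 9. Basil wins 10–9.
Basil vs Cedar: Basil preferred on 3+3+3 = 9 ballots; Cedar wins 10–9.
Grove vs Isola: Grove preferred on 1+3+7 = 11 ballots; Grove wins 11–8.
Grove vs Cedar: 7 to 12, Cedar.
Isola vs Cedar: 3+3+3+2 = 11 for Isola, 8 for Cedar — Isola by 11–8.
Each restaurant drops at least one matchup (Lantern loses to Basil; Basil loses to Grove; Grove loses to Cedar; Isola loses to Basil; Cedar loses to Isola); the cycle Basil > Isola > Cedar > Basil rules out a Condorcet winner.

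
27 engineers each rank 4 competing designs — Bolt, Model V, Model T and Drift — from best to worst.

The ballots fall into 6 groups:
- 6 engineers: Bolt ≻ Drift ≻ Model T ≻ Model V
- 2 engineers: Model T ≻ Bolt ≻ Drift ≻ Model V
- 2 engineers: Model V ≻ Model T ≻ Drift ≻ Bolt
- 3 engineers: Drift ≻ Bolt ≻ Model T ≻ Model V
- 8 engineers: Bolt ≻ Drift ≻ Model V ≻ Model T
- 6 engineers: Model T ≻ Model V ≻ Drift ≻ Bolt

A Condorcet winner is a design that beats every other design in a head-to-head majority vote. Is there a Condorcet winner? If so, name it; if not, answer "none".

Check each pair by majority over 27 ballots:
Bolt vs Model V: Bolt, 19–8.
Bolt–Model T: Bolt 17–10.
Bolt vs Drift: Bolt wins 16–11.
Model V vs Model T: Model T, 17–10.
Model V vs Drift: Drift, 19–8.
Model T vs Drift: Drift, 17–10.
Bolt wins every pairwise contest, so Bolt is the Condorcet winner.

Bolt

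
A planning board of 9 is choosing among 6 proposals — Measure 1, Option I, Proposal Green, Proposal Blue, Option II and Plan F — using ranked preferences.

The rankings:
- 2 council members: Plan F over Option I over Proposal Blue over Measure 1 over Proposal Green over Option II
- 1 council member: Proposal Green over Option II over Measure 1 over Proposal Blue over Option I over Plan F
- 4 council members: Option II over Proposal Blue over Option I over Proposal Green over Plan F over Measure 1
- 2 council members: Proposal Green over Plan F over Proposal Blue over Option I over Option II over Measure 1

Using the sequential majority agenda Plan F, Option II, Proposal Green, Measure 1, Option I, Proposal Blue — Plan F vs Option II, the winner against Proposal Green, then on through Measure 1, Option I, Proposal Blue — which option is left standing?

Round 1: Plan F vs Option II — 4–5, Option II advances.
Round 2: Option II vs Proposal Green — 4–5, Proposal Green advances.
Round 3: Proposal Green vs Measure 1 — 7–2, Proposal Green advances.
Round 4: Proposal Green vs Option I — 3–6, Option I advances.
Round 5: Option I vs Proposal Blue — 2–7, Proposal Blue advances.
Proposal Blue survives the agenda.

Proposal Blue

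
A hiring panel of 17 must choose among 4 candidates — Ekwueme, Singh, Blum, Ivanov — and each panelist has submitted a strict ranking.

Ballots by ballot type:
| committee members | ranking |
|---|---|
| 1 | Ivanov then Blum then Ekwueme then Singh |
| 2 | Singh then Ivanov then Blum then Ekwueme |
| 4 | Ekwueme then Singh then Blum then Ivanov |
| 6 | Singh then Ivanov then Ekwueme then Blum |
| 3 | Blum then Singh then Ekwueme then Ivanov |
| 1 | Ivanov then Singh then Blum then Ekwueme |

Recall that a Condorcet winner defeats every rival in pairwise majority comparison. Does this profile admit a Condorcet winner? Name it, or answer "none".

Singh

Pairwise majorities:
Ekwueme vs Singh: Singh, 12–5.
Ekwueme vs Blum: Ekwueme, 10–7.
Ekwueme vs Ivanov: Ivanov wins 10–7.
Singh–Blum: Singh 13–4.
Singh–Ivanov: Singh 15–2.
Blum vs Ivanov: Ivanov, 10–7.
Singh wins every pairwise contest, so Singh is the Condorcet winner.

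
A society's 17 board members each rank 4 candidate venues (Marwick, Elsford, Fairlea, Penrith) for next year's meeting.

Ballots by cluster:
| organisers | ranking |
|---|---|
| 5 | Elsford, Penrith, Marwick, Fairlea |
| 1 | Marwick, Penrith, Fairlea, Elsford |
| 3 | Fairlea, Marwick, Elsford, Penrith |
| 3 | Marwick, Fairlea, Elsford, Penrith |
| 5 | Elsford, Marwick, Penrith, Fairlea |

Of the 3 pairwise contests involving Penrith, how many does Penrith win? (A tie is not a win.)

1

Penrith against each rival (17 organisers):
Penrith vs Marwick: Marwick wins 12–5.
Penrith vs Elsford: Elsford, 16–1.
Penrith vs Fairlea: Penrith wins 11–6.
Penrith beats Fairlea; loses to Marwick, Elsford — 1 pairwise win.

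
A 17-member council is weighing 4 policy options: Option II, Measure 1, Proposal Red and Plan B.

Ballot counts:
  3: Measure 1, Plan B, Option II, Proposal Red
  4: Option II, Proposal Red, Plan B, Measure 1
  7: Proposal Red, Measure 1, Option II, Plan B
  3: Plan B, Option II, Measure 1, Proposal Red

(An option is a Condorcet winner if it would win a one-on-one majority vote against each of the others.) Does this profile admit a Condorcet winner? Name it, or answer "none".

none

Head-to-head results (17 council members):
Option II vs Measure 1: 4+3 = 7 for Option II, 10 for Measure 1 — Measure 1 by 10–7.
Option II vs Proposal Red: 10 to 7, Option II.
Option II vs Plan B: 11 to 6, Option II.
Measure 1 vs Proposal Red: Measure 1 preferred on 3+3 = 6 ballots; Proposal Red wins 11–6.
Measure 1 vs Plan B: 3+7 = 10 for Measure 1, 7 for Plan B — Measure 1 by 10–7.
Proposal Red vs Plan B: 11 to 6, Proposal Red.
Each option drops at least one matchup (Option II loses to Measure 1; Measure 1 loses to Proposal Red; Proposal Red loses to Option II; Plan B loses to Option II); the cycle Option II beats Proposal Red beats Measure 1 beats Option II rules out a Condorcet winner.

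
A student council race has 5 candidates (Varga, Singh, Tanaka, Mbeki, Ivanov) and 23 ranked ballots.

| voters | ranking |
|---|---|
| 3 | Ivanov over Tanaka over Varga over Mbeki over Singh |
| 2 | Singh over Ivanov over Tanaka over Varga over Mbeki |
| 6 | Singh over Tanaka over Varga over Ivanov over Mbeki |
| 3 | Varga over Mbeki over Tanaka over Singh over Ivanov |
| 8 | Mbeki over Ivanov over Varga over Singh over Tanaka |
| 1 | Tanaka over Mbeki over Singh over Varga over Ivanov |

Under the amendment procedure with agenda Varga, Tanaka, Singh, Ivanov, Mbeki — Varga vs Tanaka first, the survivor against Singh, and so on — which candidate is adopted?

Mbeki

Round 1: Varga vs Tanaka — 11–12, Tanaka advances.
Round 2: Tanaka vs Singh — 7–16, Singh advances.
Round 3: Singh vs Ivanov — 12–11, Singh advances.
Round 4: Singh vs Mbeki — 8–15, Mbeki advances.
The agenda winner is Mbeki.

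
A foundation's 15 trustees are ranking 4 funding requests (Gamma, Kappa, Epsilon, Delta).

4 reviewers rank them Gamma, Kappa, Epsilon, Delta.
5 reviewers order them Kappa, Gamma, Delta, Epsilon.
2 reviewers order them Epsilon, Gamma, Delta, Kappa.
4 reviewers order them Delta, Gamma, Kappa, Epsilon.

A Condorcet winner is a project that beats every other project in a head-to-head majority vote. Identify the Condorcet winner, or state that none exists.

Gamma

Head-to-head results (15 reviewers):
Gamma–Kappa: Gamma 10–5.
Gamma vs Epsilon: 4+5+4 = 13 for Gamma, 2 for Epsilon — Gamma by 13–2.
Gamma vs Delta: Gamma, 11–4.
Kappa vs Epsilon: Kappa is ranked higher on 4+5+4 = 13 ballots, Epsilon on 2. Kappa wins 13–2.
Kappa vs Delta: 9 to 6, Kappa.
Epsilon vs Delta: Delta, 9–6.
Gamma defeats every rival head-to-head and is the Condorcet winner.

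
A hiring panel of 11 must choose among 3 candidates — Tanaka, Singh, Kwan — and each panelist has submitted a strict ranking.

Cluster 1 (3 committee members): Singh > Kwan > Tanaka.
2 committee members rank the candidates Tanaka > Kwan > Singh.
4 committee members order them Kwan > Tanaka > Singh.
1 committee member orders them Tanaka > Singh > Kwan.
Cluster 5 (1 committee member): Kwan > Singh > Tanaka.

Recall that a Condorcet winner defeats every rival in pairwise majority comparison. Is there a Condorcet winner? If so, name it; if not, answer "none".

Kwan

Check each pair by majority over 11 ballots:
Tanaka vs Singh: Tanaka wins 7–4.
Tanaka vs Kwan: Kwan, 8–3.
Singh vs Kwan: Kwan wins 7–4.
Only Kwan has no losses; Kwan is the Condorcet winner.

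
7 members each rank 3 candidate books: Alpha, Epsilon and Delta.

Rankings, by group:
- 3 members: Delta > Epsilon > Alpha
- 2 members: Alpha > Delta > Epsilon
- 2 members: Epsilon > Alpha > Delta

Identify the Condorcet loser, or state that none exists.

none

Head-to-head results (7 members):
Alpha vs Epsilon: Alpha is ranked higher on 2 ballots, Epsilon on 5. Epsilon wins 5–2.
Alpha vs Delta: 4 to 3, Alpha.
Epsilon vs Delta: Epsilon preferred on 2 ballots; Delta wins 5–2.
Every book wins at least one matchup (Alpha beats Delta; Epsilon beats Alpha; Delta beats Epsilon), so there is no Condorcet loser.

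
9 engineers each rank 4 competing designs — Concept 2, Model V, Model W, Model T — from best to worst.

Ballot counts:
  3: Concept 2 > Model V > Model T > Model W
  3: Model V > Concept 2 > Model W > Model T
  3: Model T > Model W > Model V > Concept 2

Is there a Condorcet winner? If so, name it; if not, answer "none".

Head-to-head results (9 engineers):
Concept 2 vs Model V: Concept 2 preferred on 3 ballots; Model V wins 6–3.
Concept 2 vs Model W: Concept 2 is ranked higher on 3+3 = 6 ballots, Model W on 3. Concept 2 wins 6–3.
Concept 2 vs Model T: 6 to 3, Concept 2.
Model V vs Model W: 3+3 = 6 for Model V, 3 for Model W — Model V by 6–3.
Model V vs Model T: Model V preferred on 3+3 = 6 ballots; Model V wins 6–3.
Model W vs Model T: Model W preferred on 3 ballots; Model T wins 6–3.
Model V defeats every rival head-to-head and is the Condorcet winner.

Model V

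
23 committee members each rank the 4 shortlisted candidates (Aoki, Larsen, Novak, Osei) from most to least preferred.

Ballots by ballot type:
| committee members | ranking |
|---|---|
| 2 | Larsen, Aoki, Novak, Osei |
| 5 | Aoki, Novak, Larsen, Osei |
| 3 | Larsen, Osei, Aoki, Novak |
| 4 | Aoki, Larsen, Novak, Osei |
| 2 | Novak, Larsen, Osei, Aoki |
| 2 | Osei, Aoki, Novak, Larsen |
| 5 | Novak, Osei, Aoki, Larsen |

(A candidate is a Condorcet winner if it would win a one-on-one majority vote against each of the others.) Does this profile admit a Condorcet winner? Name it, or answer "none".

Check each pair by majority over 23 ballots:
Aoki vs Larsen: Aoki is ranked higher on 5+4+2+5 = 16 ballots, Larsen on 7. Aoki wins 16–7.
Aoki vs Novak: Aoki preferred on 2+5+3+4+2 = 16 ballots; Aoki wins 16–7.
Aoki vs Osei: Aoki is ranked higher on 2+5+4 = 11 ballots, Osei on 12. Osei wins 12–11.
Larsen vs Novak: 2+3+4 = 9 for Larsen, 14 for Novak — Novak by 14–9.
Larsen vs Osei: Larsen is ranked higher on 2+5+3+4+2 = 16 ballots, Osei on 7. Larsen wins 16–7.
Novak vs Osei: Novak preferred on 2+5+4+2+5 = 18 ballots; Novak wins 18–5.
Every candidate loses at least once (Aoki loses to Osei; Larsen loses to Aoki; Novak loses to Aoki; Osei loses to Larsen). The majority relation contains the cycle Aoki beats Larsen beats Osei beats Aoki, so there is no Condorcet winner.

none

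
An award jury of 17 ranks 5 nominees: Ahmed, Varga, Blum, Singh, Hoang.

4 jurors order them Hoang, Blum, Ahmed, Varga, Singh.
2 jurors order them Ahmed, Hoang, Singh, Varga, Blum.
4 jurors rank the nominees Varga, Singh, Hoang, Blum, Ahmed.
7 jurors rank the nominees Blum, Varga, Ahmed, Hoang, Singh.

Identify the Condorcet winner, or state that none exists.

Check each pair by majority over 17 ballots:
Ahmed vs Varga: Varga, 11–6.
Ahmed vs Blum: Blum, 15–2.
Ahmed vs Singh: Ahmed, 13–4.
Ahmed vs Hoang: Ahmed wins 9–8.
Varga vs Blum: Blum wins 11–6.
Varga–Singh: Varga 15–2.
Varga vs Hoang: Varga, 11–6.
Blum vs Singh: Blum wins 11–6.
Blum vs Hoang: Hoang wins 10–7.
Singh vs Hoang: Hoang, 13–4.
No nominee is unbeaten: Ahmed loses to Varga; Varga loses to Blum; Blum loses to Hoang; Singh loses to Ahmed; Hoang loses to Ahmed. In particular Ahmed beats Hoang beats Blum beats Ahmed is a majority cycle — no Condorcet winner exists.

none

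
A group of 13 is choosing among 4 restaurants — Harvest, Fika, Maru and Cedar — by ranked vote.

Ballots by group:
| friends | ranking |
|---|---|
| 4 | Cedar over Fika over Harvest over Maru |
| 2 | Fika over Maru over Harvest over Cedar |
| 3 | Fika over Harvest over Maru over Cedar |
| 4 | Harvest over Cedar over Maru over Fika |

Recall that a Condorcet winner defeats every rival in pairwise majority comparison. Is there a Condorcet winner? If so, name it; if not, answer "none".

Head-to-head results (13 friends):
Harvest vs Fika: Fika, 9–4.
Harvest vs Maru: Harvest wins 11–2.
Harvest vs Cedar: Harvest, 9–4.
Fika–Maru: Fika 9–4.
Fika vs Cedar: Cedar wins 8–5.
Maru vs Cedar: Cedar, 8–5.
Every restaurant loses at least once (Harvest loses to Fika; Fika loses to Cedar; Maru loses to Harvest; Cedar loses to Harvest). The majority relation contains the cycle Harvest → Cedar → Fika → Harvest, so there is no Condorcet winner.

none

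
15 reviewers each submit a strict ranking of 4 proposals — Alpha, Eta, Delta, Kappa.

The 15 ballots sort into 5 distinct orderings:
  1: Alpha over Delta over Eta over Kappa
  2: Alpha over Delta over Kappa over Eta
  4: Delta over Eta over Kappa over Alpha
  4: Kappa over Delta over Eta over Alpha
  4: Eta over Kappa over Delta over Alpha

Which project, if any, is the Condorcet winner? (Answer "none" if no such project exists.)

Head-to-head results (15 reviewers):
Alpha vs Eta: 1+2 = 3 for Alpha, 12 for Eta — Eta by 12–3.
Alpha vs Delta: Alpha preferred on 1+2 = 3 ballots; Delta wins 12–3.
Alpha vs Kappa: Alpha preferred on 1+2 = 3 ballots; Kappa wins 12–3.
Eta vs Delta: 4 for Eta, 11 for Delta — Delta by 11–4.
Eta vs Kappa: Eta is ranked higher on 1+4+4 = 9 ballots, Kappa on 6. Eta wins 9–6.
Delta vs Kappa: 7 to 8, Kappa.
Each project drops at least one matchup (Alpha loses to Eta; Eta loses to Delta; Delta loses to Kappa; Kappa loses to Eta); the cycle Eta > Kappa > Delta > Eta rules out a Condorcet winner.

none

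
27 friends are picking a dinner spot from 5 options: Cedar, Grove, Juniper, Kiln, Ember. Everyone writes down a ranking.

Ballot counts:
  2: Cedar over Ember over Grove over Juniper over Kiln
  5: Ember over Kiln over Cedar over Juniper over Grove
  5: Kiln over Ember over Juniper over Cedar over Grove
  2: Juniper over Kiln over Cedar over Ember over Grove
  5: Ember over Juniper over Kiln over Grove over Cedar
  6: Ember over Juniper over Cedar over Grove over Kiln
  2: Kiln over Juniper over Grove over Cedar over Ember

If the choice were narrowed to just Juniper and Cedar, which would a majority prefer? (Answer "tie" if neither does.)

Juniper

Ballots ranking Juniper above Cedar: 5 + 2 + 5 + 6 + 2 = 20.
Ballots ranking Cedar above Juniper: 27 − 20 = 7.
Juniper wins the head-to-head 20–7.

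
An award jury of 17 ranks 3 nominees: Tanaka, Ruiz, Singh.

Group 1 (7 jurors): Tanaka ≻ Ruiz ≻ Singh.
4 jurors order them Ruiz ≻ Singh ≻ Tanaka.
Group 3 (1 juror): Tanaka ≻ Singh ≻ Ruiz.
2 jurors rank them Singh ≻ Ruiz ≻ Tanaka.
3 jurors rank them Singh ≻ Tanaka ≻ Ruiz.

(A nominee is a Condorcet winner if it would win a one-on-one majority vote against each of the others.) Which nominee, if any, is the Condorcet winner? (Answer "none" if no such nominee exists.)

none

Pairwise majorities:
Tanaka vs Ruiz: Tanaka wins 11–6.
Tanaka–Singh: Singh 9–8.
Ruiz vs Singh: Ruiz wins 11–6.
Each nominee drops at least one matchup (Tanaka loses to Singh; Ruiz loses to Tanaka; Singh loses to Ruiz); the cycle Tanaka → Ruiz → Singh → Tanaka rules out a Condorcet winner.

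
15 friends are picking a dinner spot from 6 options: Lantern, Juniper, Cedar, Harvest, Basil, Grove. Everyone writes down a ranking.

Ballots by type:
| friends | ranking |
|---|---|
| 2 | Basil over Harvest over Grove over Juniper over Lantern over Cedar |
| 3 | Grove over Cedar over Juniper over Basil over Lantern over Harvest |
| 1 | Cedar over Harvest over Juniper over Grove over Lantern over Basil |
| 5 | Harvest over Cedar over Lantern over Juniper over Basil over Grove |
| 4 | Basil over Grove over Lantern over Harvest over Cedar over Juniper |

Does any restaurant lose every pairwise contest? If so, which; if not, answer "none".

Pairwise majorities:
Lantern vs Juniper: Lantern is ranked higher on 5+4 = 9 ballots, Juniper on 6. Lantern wins 9–6.
Lantern vs Cedar: Lantern is ranked higher on 2+4 = 6 ballots, Cedar on 9. Cedar wins 9–6.
Lantern vs Harvest: 3+4 = 7 for Lantern, 8 for Harvest — Harvest by 8–7.
Lantern vs Basil: Basil, 9–6.
Lantern vs Grove: Lantern preferred on 5 ballots; Grove wins 10–5.
Juniper vs Cedar: Juniper is ranked higher on 2 ballots, Cedar on 13. Cedar wins 13–2.
Juniper vs Harvest: 3 for Juniper, 12 for Harvest — Harvest by 12–3.
Juniper vs Basil: Juniper wins 9–6.
Juniper vs Grove: 1+5 = 6 for Juniper, 9 for Grove — Grove by 9–6.
Cedar vs Harvest: Harvest wins 11–4.
Cedar vs Basil: 3+1+5 = 9 for Cedar, 6 for Basil — Cedar by 9–6.
Cedar vs Grove: Grove, 9–6.
Harvest vs Basil: 1+5 = 6 for Harvest, 9 for Basil — Basil by 9–6.
Harvest vs Grove: Harvest, 8–7.
Basil vs Grove: Basil is ranked higher on 2+5+4 = 11 ballots, Grove on 4. Basil wins 11–4.
Every restaurant wins at least one matchup (Lantern beats Juniper; Juniper beats Basil; Cedar beats Lantern; Harvest beats Lantern; Basil beats Lantern; Grove beats Lantern), so there is no Condorcet loser.

none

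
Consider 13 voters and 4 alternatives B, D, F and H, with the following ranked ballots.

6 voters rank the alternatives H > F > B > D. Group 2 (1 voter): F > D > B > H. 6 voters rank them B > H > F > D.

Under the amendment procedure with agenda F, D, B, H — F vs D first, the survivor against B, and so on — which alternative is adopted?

H

Round 1: F vs D — 13–0, F advances.
Round 2: F vs B — 7–6, F advances.
Round 3: F vs H — 1–12, H advances.
H survives the agenda.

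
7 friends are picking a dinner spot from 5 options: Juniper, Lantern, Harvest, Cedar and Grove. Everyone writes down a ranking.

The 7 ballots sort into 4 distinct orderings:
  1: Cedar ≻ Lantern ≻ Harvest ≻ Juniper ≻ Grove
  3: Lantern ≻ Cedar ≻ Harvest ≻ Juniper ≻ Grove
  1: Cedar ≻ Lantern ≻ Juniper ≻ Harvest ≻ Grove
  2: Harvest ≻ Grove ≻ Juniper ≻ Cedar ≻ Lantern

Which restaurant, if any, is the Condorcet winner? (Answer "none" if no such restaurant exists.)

Cedar

Pairwise majorities:
Juniper vs Lantern: Lantern, 5–2.
Juniper vs Harvest: Harvest, 6–1.
Juniper–Cedar: Cedar 5–2.
Juniper–Grove: Juniper 5–2.
Lantern vs Harvest: Lantern wins 5–2.
Lantern vs Cedar: Cedar wins 4–3.
Lantern vs Grove: Lantern wins 5–2.
Harvest–Cedar: Cedar 5–2.
Harvest vs Grove: Harvest, 7–0.
Cedar–Grove: Cedar 5–2.
Cedar beats each of Juniper, Lantern, Harvest, Grove — Cedar is the Condorcet winner.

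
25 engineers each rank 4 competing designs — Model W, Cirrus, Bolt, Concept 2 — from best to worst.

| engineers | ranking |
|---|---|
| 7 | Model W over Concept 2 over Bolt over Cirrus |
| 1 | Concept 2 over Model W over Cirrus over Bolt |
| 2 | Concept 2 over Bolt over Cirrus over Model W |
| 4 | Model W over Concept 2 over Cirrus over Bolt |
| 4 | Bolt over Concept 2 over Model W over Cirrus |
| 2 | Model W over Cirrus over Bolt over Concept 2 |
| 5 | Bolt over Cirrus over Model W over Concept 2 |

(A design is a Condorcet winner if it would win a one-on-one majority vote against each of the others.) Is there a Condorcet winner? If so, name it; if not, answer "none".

Model W

Check each pair by majority over 25 ballots:
Model W vs Cirrus: 18 to 7, Model W.
Model W vs Bolt: 7+1+4+2 = 14 for Model W, 11 for Bolt — Model W by 14–11.
Model W vs Concept 2: 18 to 7, Model W.
Cirrus vs Bolt: Cirrus is ranked higher on 1+4+2 = 7 ballots, Bolt on 18. Bolt wins 18–7.
Cirrus vs Concept 2: 2+5 = 7 for Cirrus, 18 for Concept 2 — Concept 2 by 18–7.
Bolt vs Concept 2: Bolt preferred on 4+2+5 = 11 ballots; Concept 2 wins 14–11.
Only Model W has no losses; Model W is the Condorcet winner.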